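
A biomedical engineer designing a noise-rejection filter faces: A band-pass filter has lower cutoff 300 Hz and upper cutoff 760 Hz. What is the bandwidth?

Bandwidth = f_high - f_low
= 760 Hz - 300 Hz = 460 Hz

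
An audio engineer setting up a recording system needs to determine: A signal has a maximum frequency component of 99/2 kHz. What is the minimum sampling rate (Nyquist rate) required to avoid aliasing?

By the Nyquist-Shannon sampling theorem,
the minimum sampling rate (Nyquist rate) must be at least 2 * f_max.
Nyquist rate = 2 * 99/2 kHz = 99 kHz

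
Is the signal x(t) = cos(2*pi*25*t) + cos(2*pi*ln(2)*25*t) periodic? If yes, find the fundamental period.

f1 = 25 Hz, f2 = 25*ln(2) Hz
Ratio f2/f1 = ln(2), which is irrational.
Since the frequency ratio is irrational, no common period exists.
The signal is not periodic.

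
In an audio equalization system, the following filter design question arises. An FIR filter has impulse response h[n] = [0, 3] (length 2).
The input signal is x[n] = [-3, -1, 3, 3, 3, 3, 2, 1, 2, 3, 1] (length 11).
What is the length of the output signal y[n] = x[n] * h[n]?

For linear convolution, the output length is:
len(y) = len(x) + len(h) - 1 = 11 + 2 - 1 = 12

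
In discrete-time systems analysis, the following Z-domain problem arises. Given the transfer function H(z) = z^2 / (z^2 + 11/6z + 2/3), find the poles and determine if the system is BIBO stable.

Poles are roots of the denominator: z^2 + 11/6z + 2/3 = 0.
Quadratic formula: z = [-(11/6) +/- sqrt((11/6)^2 - 4*(2/3))] / 2
Discriminant = 121/36 - 8/3 = 25/36; sqrt = 5/6.
z = (-11/6 +/- 5/6) / 2 => z = -1/2 or z = -4/3.
|p1| = 4/3, |p2| = 1/2.
For BIBO stability, all poles must lie inside the unit circle (|p| < 1).
System is UNSTABLE since at least one |p| >= 1.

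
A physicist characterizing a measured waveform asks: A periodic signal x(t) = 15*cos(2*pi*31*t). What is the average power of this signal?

Average power of A*cos(wt) is A^2/2.
P = 15^2 / 2 = 225/2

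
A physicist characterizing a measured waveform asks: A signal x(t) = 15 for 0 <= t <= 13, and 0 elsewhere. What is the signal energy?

Energy = integral of |x(t)|^2 dt over the signal duration
= 15^2 * 13 = 225 * 13 = 2925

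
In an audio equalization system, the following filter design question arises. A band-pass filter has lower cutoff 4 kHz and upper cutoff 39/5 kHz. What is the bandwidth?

Bandwidth = f_high - f_low
= 39/5 kHz - 4 kHz = 19/5 kHz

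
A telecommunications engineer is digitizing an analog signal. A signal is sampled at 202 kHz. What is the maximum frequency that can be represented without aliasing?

The maximum frequency that can be represented without aliasing
is the Nyquist frequency: f_max = f_s / 2 = 202 kHz / 2 = 101 kHz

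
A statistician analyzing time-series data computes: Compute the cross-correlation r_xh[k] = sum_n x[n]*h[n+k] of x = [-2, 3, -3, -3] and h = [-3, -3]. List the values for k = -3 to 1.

Both sequences indexed from 0 and zero outside their support.
Lags with overlap: k = -3 to 1.
  r_xh[-3] = x[3]*h[0] = 9
  r_xh[-2] = x[2]*h[0] + x[3]*h[1] = 18
  r_xh[-1] = x[1]*h[0] + x[2]*h[1] = 0
  r_xh[0] = x[0]*h[0] + x[1]*h[1] = -3
  r_xh[1] = x[0]*h[1] = 6
r_xh = [9, 18, 0, -3, 6] (for k = -3, ..., 1)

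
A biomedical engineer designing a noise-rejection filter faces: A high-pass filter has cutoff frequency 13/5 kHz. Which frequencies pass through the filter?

A high-pass filter passes all frequencies above the cutoff frequency 13/5 kHz and attenuates lower frequencies.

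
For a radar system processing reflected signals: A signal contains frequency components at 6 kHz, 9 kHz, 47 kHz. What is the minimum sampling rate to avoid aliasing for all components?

The highest frequency component is f_max = 47 kHz.
Nyquist rate = 2 * f_max = 2 * 47 kHz = 94 kHz.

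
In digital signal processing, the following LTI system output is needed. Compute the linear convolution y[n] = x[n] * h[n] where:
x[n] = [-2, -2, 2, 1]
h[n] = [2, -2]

y[n] = sum_k x[k]*h[n-k]. Output length = len(x) + len(h) - 1 = 4 + 2 - 1 = 5.
y[0] = -2*2 = -4
y[1] = -2*2 + -2*-2 = 0
y[2] = 2*2 + -2*-2 = 8
y[3] = 1*2 + 2*-2 = -2
y[4] = 1*-2 = -2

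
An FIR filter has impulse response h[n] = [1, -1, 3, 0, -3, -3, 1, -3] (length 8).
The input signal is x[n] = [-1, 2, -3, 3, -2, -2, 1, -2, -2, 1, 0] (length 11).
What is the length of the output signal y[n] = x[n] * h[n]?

For linear convolution, the output length is:
len(y) = len(x) + len(h) - 1 = 11 + 8 - 1 = 18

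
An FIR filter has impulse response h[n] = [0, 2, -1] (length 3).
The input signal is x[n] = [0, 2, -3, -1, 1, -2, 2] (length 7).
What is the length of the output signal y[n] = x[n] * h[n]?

For linear convolution, the output length is:
len(y) = len(x) + len(h) - 1 = 7 + 3 - 1 = 9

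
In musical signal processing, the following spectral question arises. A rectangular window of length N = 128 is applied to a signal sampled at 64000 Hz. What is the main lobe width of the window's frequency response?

For a rectangular window of length N,
the main lobe width in frequency is 2*f_s/N.
= 2*64000/128 = 1000 Hz
This determines the minimum frequency separation for resolving two sinusoids.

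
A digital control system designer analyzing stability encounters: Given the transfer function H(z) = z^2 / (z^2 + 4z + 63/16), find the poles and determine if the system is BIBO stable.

Poles are roots of the denominator: z^2 + 4z + 63/16 = 0.
Quadratic formula: z = [-(4) +/- sqrt((4)^2 - 4*(63/16))] / 2
Discriminant = 16 - 63/4 = 1/4; sqrt = 1/2.
z = (-4 +/- 1/2) / 2 => z = -7/4 or z = -9/4.
|p1| = 9/4, |p2| = 7/4.
For BIBO stability, all poles must lie inside the unit circle (|p| < 1).
System is UNSTABLE since at least one |p| >= 1.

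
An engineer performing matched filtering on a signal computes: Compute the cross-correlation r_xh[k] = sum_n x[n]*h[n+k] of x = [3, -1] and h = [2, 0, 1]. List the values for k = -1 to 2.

Both sequences indexed from 0 and zero outside their support.
Lags with overlap: k = -1 to 2.
  r_xh[-1] = x[1]*h[0] = -2
  r_xh[0] = x[0]*h[0] + x[1]*h[1] = 6
  r_xh[1] = x[0]*h[1] + x[1]*h[2] = -1
  r_xh[2] = x[0]*h[2] = 3
r_xh = [-2, 6, -1, 3] (for k = -1, ..., 2)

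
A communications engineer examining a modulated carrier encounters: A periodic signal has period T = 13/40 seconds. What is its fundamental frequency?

The fundamental frequency is the reciprocal of the period.
f = 1/T = 1/(13/40) = 40/13 Hz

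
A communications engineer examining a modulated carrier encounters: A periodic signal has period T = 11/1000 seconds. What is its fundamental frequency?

The fundamental frequency is the reciprocal of the period.
f = 1/T = 1/(11/1000) = 1000/11 Hz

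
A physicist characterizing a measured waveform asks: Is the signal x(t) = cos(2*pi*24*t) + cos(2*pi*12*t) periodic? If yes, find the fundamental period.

f1 = 24 Hz, f2 = 12 Hz
Period T1 = 1/24, T2 = 1/12
Ratio T1/T2 = 12/24, which is rational.
The signal is periodic with fundamental period T = 1/GCD(24,12) = 1/12 s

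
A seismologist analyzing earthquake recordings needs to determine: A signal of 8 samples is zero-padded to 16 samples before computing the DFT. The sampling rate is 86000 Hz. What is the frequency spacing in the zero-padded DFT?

Original DFT: N = 8, resolution = f_s/N = 86000/8 = 10750 Hz
Zero-padded DFT: N = 16, resolution = f_s/N = 86000/16 = 5375 Hz
Zero-padding interpolates the spectrum (finer frequency grid)
but does NOT improve the true spectral resolution (ability to resolve close frequencies).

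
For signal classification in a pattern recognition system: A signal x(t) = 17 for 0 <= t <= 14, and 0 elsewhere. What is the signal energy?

Energy = integral of |x(t)|^2 dt over the signal duration
= 17^2 * 14 = 289 * 14 = 4046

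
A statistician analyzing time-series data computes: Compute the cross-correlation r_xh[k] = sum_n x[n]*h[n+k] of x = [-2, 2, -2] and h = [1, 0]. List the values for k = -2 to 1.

Both sequences indexed from 0 and zero outside their support.
Lags with overlap: k = -2 to 1.
  r_xh[-2] = x[2]*h[0] = -2
  r_xh[-1] = x[1]*h[0] + x[2]*h[1] = 2
  r_xh[0] = x[0]*h[0] + x[1]*h[1] = -2
  r_xh[1] = x[0]*h[1] = 0
r_xh = [-2, 2, -2, 0] (for k = -2, ..., 1)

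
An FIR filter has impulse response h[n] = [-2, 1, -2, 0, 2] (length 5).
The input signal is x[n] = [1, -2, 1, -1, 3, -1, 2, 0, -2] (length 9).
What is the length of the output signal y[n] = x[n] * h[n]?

For linear convolution, the output length is:
len(y) = len(x) + len(h) - 1 = 9 + 5 - 1 = 13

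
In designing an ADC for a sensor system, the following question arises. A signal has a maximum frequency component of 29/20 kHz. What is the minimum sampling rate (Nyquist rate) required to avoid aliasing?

By the Nyquist-Shannon sampling theorem,
the minimum sampling rate (Nyquist rate) must be at least 2 * f_max.
Nyquist rate = 2 * 29/20 kHz = 29/10 kHz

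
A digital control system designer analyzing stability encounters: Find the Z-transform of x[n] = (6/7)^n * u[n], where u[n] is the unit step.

The Z-transform of a^n * u[n] is z/(z-a) for |z| > |a|.
Here a = 6/7, so X(z) = z/(z - (6/7)) = 7z/(7z - 6)
ROC: |z| > 6/7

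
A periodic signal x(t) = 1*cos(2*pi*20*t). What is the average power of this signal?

Average power of A*cos(wt) is A^2/2.
P = 1^2 / 2 = 1/2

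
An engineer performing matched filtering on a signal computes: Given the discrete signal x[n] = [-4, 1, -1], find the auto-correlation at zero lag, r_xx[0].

The auto-correlation at zero lag r_xx[0] equals the signal energy.
r_xx[0] = sum of x[n]^2 = (-4)^2 + 1^2 + (-1)^2
= 16 + 1 + 1 = 18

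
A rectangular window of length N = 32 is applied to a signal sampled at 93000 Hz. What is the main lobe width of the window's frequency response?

For a rectangular window of length N,
the main lobe width in frequency is 2*f_s/N.
= 2*93000/32 = 11625/2 Hz
This determines the minimum frequency separation for resolving two sinusoids.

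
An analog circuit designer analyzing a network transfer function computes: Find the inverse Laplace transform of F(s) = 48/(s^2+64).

Standard pair: w/(s^2+w^2) <-> sin(wt)*u(t)
Recognize w^2 = 64, so w = 8; numerator 48 = 6*8.
f(t) = 6*sin(8t)*u(t)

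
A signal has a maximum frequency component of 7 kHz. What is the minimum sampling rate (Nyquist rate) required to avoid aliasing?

By the Nyquist-Shannon sampling theorem,
the minimum sampling rate (Nyquist rate) must be at least 2 * f_max.
Nyquist rate = 2 * 7 kHz = 14 kHz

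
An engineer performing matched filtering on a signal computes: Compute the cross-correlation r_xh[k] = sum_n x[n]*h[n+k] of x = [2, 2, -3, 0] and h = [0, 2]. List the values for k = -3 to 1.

Both sequences indexed from 0 and zero outside their support.
Lags with overlap: k = -3 to 1.
  r_xh[-3] = x[3]*h[0] = 0
  r_xh[-2] = x[2]*h[0] + x[3]*h[1] = 0
  r_xh[-1] = x[1]*h[0] + x[2]*h[1] = -6
  r_xh[0] = x[0]*h[0] + x[1]*h[1] = 4
  r_xh[1] = x[0]*h[1] = 4
r_xh = [0, 0, -6, 4, 4] (for k = -3, ..., 1)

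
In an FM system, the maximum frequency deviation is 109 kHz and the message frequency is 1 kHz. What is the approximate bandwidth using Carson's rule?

Carson's rule: BW = 2*(delta_f + f_m)
= 2*(109 + 1) kHz = 220 kHz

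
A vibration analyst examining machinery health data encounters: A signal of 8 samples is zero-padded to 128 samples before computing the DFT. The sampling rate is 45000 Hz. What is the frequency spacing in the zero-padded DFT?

Original DFT: N = 8, resolution = f_s/N = 45000/8 = 5625 Hz
Zero-padded DFT: N = 128, resolution = f_s/N = 45000/128 = 5625/16 Hz
Zero-padding interpolates the spectrum (finer frequency grid)
but does NOT improve the true spectral resolution (ability to resolve close frequencies).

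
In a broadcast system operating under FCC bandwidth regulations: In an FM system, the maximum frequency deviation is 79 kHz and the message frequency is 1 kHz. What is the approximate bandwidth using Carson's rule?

Carson's rule: BW = 2*(delta_f + f_m)
= 2*(79 + 1) kHz = 160 kHz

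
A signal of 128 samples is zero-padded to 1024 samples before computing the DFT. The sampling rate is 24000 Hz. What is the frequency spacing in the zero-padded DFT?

Original DFT: N = 128, resolution = f_s/N = 24000/128 = 375/2 Hz
Zero-padded DFT: N = 1024, resolution = f_s/N = 24000/1024 = 375/16 Hz
Zero-padding interpolates the spectrum (finer frequency grid)
but does NOT improve the true spectral resolution (ability to resolve close frequencies).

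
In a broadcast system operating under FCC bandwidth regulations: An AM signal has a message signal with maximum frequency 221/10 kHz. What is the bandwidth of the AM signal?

In AM (double-sideband), the bandwidth is twice the message frequency.
BW = 2 * f_m = 2 * 221/10 kHz = 221/5 kHz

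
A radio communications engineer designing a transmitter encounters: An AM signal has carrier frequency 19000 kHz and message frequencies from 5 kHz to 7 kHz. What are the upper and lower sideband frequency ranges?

Upper sideband (USB) = fc + [fm_low, fm_high] = 19000 + [5, 7] = [19005, 19007] kHz
Lower sideband (LSB) = fc - [fm_high, fm_low] = 19000 - [7, 5] = [18993, 18995] kHz
Total occupied spectrum: 18993 kHz to 19007 kHz (plus carrier at 19000 kHz)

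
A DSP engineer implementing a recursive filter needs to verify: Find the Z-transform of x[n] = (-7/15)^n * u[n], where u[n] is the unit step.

The Z-transform of a^n * u[n] is z/(z-a) for |z| > |a|.
Here a = -7/15, so X(z) = z/(z - (-7/15)) = 15z/(15z + 7)
ROC: |z| > 7/15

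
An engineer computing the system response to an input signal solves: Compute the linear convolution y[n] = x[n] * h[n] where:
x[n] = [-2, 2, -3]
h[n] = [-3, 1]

y[n] = sum_k x[k]*h[n-k]. Output length = len(x) + len(h) - 1 = 3 + 2 - 1 = 4.
y[0] = -2*-3 = 6
y[1] = 2*-3 + -2*1 = -8
y[2] = -3*-3 + 2*1 = 11
y[3] = -3*1 = -3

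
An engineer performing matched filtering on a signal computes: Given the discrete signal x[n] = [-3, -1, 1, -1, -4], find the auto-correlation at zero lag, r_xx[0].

The auto-correlation at zero lag r_xx[0] equals the signal energy.
r_xx[0] = sum of x[n]^2 = (-3)^2 + (-1)^2 + 1^2 + (-1)^2 + (-4)^2
= 9 + 1 + 1 + 1 + 16 = 28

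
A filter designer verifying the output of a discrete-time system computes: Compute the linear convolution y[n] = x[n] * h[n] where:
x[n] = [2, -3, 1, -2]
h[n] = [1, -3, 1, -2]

y[n] = sum_k x[k]*h[n-k]. Output length = len(x) + len(h) - 1 = 4 + 4 - 1 = 7.
y[0] = 2*1 = 2
y[1] = -3*1 + 2*-3 = -9
y[2] = 1*1 + -3*-3 + 2*1 = 12
y[3] = -2*1 + 1*-3 + -3*1 + 2*-2 = -12
y[4] = -2*-3 + 1*1 + -3*-2 = 13
y[5] = -2*1 + 1*-2 = -4
y[6] = -2*-2 = 4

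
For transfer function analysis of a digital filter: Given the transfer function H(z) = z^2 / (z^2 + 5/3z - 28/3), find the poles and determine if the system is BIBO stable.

Poles are roots of the denominator: z^2 + 5/3z - 28/3 = 0.
Quadratic formula: z = [-(5/3) +/- sqrt((5/3)^2 - 4*(-28/3))] / 2
Discriminant = 25/9 + 112/3 = 361/9; sqrt = 19/3.
z = (-5/3 +/- 19/3) / 2 => z = 7/3 or z = -4.
|p1| = 4, |p2| = 7/3.
For BIBO stability, all poles must lie inside the unit circle (|p| < 1).
System is UNSTABLE since at least one |p| >= 1.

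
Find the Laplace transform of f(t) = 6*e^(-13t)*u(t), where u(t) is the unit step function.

Standard Laplace transform pair:
e^(-at)*u(t) <-> 1/(s+a)
With a = 13: L{6*e^(-13t)*u(t)} = 6/(s+13), ROC: Re(s) > -13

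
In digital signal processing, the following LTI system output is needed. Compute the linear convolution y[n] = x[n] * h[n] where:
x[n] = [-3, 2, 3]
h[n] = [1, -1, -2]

y[n] = sum_k x[k]*h[n-k]. Output length = len(x) + len(h) - 1 = 3 + 3 - 1 = 5.
y[0] = -3*1 = -3
y[1] = 2*1 + -3*-1 = 5
y[2] = 3*1 + 2*-1 + -3*-2 = 7
y[3] = 3*-1 + 2*-2 = -7
y[4] = 3*-2 = -6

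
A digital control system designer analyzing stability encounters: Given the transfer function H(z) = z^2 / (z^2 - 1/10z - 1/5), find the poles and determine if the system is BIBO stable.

Poles are roots of the denominator: z^2 - 1/10z - 1/5 = 0.
Quadratic formula: z = [-(-1/10) +/- sqrt((-1/10)^2 - 4*(-1/5))] / 2
Discriminant = 1/100 + 4/5 = 81/100; sqrt = 9/10.
z = (1/10 +/- 9/10) / 2 => z = 1/2 or z = -2/5.
|p1| = 2/5, |p2| = 1/2.
For BIBO stability, all poles must lie inside the unit circle (|p| < 1).
System is STABLE since both |p| < 1.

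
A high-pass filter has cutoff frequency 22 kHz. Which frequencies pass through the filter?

A high-pass filter passes all frequencies above the cutoff frequency 22 kHz and attenuates lower frequencies.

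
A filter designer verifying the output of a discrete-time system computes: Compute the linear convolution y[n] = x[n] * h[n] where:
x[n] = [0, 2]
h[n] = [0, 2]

y[n] = sum_k x[k]*h[n-k]. Output length = len(x) + len(h) - 1 = 2 + 2 - 1 = 3.
y[0] = 0*0 = 0
y[1] = 2*0 + 0*2 = 0
y[2] = 2*2 = 4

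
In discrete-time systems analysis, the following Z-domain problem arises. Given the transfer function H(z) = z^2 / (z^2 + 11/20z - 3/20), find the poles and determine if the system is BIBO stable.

Poles are roots of the denominator: z^2 + 11/20z - 3/20 = 0.
Quadratic formula: z = [-(11/20) +/- sqrt((11/20)^2 - 4*(-3/20))] / 2
Discriminant = 121/400 + 3/5 = 361/400; sqrt = 19/20.
z = (-11/20 +/- 19/20) / 2 => z = 1/5 or z = -3/4.
|p1| = 3/4, |p2| = 1/5.
For BIBO stability, all poles must lie inside the unit circle (|p| < 1).
System is STABLE since both |p| < 1.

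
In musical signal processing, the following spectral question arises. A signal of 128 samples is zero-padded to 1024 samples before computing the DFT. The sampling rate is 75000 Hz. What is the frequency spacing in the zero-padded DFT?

Original DFT: N = 128, resolution = f_s/N = 75000/128 = 9375/16 Hz
Zero-padded DFT: N = 1024, resolution = f_s/N = 75000/1024 = 9375/128 Hz
Zero-padding interpolates the spectrum (finer frequency grid)
but does NOT improve the true spectral resolution (ability to resolve close frequencies).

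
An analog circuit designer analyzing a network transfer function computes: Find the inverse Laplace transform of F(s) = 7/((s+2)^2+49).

Standard pair: w/((s+a)^2+w^2) <-> e^(-at)*sin(wt)*u(t)
With a=2, w=7: f(t) = e^(-2t)*sin(7t)*u(t)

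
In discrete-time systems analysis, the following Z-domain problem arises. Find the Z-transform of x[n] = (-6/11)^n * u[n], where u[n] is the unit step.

The Z-transform of a^n * u[n] is z/(z-a) for |z| > |a|.
Here a = -6/11, so X(z) = z/(z - (-6/11)) = 11z/(11z + 6)
ROC: |z| > 6/11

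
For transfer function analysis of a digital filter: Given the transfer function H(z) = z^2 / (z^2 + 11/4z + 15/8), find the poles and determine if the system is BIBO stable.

Poles are roots of the denominator: z^2 + 11/4z + 15/8 = 0.
Quadratic formula: z = [-(11/4) +/- sqrt((11/4)^2 - 4*(15/8))] / 2
Discriminant = 121/16 - 15/2 = 1/16; sqrt = 1/4.
z = (-11/4 +/- 1/4) / 2 => z = -5/4 or z = -3/2.
|p1| = 5/4, |p2| = 3/2.
For BIBO stability, all poles must lie inside the unit circle (|p| < 1).
System is UNSTABLE since at least one |p| >= 1.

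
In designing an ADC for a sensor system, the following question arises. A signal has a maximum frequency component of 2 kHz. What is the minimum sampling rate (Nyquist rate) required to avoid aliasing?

By the Nyquist-Shannon sampling theorem,
the minimum sampling rate (Nyquist rate) must be at least 2 * f_max.
Nyquist rate = 2 * 2 kHz = 4 kHz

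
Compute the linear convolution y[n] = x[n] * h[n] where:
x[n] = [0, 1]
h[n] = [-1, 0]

y[n] = sum_k x[k]*h[n-k]. Output length = len(x) + len(h) - 1 = 2 + 2 - 1 = 3.
y[0] = 0*-1 = 0
y[1] = 1*-1 + 0*0 = -1
y[2] = 1*0 = 0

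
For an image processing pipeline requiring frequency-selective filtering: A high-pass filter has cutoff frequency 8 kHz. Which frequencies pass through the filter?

A high-pass filter passes all frequencies above the cutoff frequency 8 kHz and attenuates lower frequencies.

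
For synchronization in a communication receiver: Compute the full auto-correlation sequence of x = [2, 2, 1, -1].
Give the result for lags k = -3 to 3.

r_xx[k] = sum_m x[m]*x[m+k], indexed from 0, for k = -3 to 3:
  r_xx[-3] = x[3]*x[0] = -2
  r_xx[-2] = x[2]*x[0] + x[3]*x[1] = 0
  r_xx[-1] = x[1]*x[0] + x[2]*x[1] + x[3]*x[2] = 5
  r_xx[0] = x[0]*x[0] + x[1]*x[1] + x[2]*x[2] + x[3]*x[3] = 10
  r_xx[1] = x[0]*x[1] + x[1]*x[2] + x[2]*x[3] = 5
  r_xx[2] = x[0]*x[2] + x[1]*x[3] = 0
  r_xx[3] = x[0]*x[3] = -2
r_xx = [-2, 0, 5, 10, 5, 0, -2]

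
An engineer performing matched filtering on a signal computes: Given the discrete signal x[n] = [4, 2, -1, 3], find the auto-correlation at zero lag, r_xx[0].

The auto-correlation at zero lag r_xx[0] equals the signal energy.
r_xx[0] = sum of x[n]^2 = 4^2 + 2^2 + (-1)^2 + 3^2
= 16 + 4 + 1 + 9 = 30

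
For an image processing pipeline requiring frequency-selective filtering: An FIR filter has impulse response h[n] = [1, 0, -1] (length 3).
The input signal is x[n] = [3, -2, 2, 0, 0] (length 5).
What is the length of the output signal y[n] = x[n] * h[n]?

For linear convolution, the output length is:
len(y) = len(x) + len(h) - 1 = 5 + 3 - 1 = 7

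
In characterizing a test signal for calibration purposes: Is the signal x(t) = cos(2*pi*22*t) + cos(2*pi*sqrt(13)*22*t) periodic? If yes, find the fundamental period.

f1 = 22 Hz, f2 = 22*sqrt(13) Hz
Ratio f2/f1 = sqrt(13), which is irrational.
Since the frequency ratio is irrational, no common period exists.
The signal is not periodic.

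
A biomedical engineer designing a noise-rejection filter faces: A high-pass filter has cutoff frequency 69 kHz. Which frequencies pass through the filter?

A high-pass filter passes all frequencies above the cutoff frequency 69 kHz and attenuates lower frequencies.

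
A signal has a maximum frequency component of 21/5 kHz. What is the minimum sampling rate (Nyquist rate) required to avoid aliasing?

By the Nyquist-Shannon sampling theorem,
the minimum sampling rate (Nyquist rate) must be at least 2 * f_max.
Nyquist rate = 2 * 21/5 kHz = 42/5 kHz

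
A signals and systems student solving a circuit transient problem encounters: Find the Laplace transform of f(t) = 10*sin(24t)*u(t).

Standard pair: sin(wt)*u(t) <-> w/(s^2+w^2)
With w = 24: L{10*sin(24t)*u(t)} = 240/(s^2+576)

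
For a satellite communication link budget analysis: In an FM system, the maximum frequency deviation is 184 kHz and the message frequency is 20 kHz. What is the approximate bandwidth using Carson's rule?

Carson's rule: BW = 2*(delta_f + f_m)
= 2*(184 + 20) kHz = 408 kHz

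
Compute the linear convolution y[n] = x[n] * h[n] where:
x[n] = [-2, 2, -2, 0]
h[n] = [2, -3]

y[n] = sum_k x[k]*h[n-k]. Output length = len(x) + len(h) - 1 = 4 + 2 - 1 = 5.
y[0] = -2*2 = -4
y[1] = 2*2 + -2*-3 = 10
y[2] = -2*2 + 2*-3 = -10
y[3] = 0*2 + -2*-3 = 6
y[4] = 0*-3 = 0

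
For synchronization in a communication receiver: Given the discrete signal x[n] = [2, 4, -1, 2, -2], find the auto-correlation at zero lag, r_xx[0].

The auto-correlation at zero lag r_xx[0] equals the signal energy.
r_xx[0] = sum of x[n]^2 = 2^2 + 4^2 + (-1)^2 + 2^2 + (-2)^2
= 4 + 16 + 1 + 4 + 4 = 29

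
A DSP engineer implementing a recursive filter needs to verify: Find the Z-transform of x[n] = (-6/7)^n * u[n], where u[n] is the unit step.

The Z-transform of a^n * u[n] is z/(z-a) for |z| > |a|.
Here a = -6/7, so X(z) = z/(z - (-6/7)) = 7z/(7z + 6)
ROC: |z| > 6/7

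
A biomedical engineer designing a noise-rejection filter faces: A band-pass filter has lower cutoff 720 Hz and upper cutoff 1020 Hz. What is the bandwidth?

Bandwidth = f_high - f_low
= 1020 Hz - 720 Hz = 300 Hz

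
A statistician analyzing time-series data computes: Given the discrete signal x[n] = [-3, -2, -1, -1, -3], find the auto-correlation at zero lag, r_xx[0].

The auto-correlation at zero lag r_xx[0] equals the signal energy.
r_xx[0] = sum of x[n]^2 = (-3)^2 + (-2)^2 + (-1)^2 + (-1)^2 + (-3)^2
= 9 + 4 + 1 + 1 + 9 = 24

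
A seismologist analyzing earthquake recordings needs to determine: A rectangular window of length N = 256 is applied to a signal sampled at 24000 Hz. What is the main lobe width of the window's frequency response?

For a rectangular window of length N,
the main lobe width in frequency is 2*f_s/N.
= 2*24000/256 = 375/2 Hz
This determines the minimum frequency separation for resolving two sinusoids.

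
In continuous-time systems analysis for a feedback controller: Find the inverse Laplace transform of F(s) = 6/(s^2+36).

Standard pair: w/(s^2+w^2) <-> sin(wt)*u(t)
Recognize w^2 = 36, so w = 6; numerator 6 = 1*6.
f(t) = sin(6t)*u(t)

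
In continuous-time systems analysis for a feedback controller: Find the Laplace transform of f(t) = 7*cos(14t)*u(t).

Standard pair: cos(wt)*u(t) <-> s/(s^2+w^2)
With w = 14: L{7*cos(14t)*u(t)} = 7s/(s^2+196)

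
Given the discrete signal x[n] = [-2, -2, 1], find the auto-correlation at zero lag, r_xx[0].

The auto-correlation at zero lag r_xx[0] equals the signal energy.
r_xx[0] = sum of x[n]^2 = (-2)^2 + (-2)^2 + 1^2
= 4 + 4 + 1 = 9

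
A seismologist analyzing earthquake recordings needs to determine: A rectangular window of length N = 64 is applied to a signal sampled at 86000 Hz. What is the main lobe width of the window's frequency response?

For a rectangular window of length N,
the main lobe width in frequency is 2*f_s/N.
= 2*86000/64 = 5375/2 Hz
This determines the minimum frequency separation for resolving two sinusoids.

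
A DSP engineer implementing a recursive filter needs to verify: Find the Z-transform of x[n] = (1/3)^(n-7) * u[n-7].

Time-shifting property: if X(z) = Z{x[n]}, then Z{x[n-d]} = z^(-d) * X(z)
X(z) = z/(z - 1/3) for x[n] = (1/3)^n * u[n]
Z{x[n-7]} = z^(-7) * z/(z - 1/3) = z^(-6)/(z - 1/3)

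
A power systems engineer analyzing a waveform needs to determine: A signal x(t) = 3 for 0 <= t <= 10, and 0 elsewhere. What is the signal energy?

Energy = integral of |x(t)|^2 dt over the signal duration
= 3^2 * 10 = 9 * 10 = 90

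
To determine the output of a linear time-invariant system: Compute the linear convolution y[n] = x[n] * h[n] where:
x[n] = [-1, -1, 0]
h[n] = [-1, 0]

y[n] = sum_k x[k]*h[n-k]. Output length = len(x) + len(h) - 1 = 3 + 2 - 1 = 4.
y[0] = -1*-1 = 1
y[1] = -1*-1 + -1*0 = 1
y[2] = 0*-1 + -1*0 = 0
y[3] = 0*0 = 0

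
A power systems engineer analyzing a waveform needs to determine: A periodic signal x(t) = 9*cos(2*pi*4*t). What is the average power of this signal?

Average power of A*cos(wt) is A^2/2.
P = 9^2 / 2 = 81/2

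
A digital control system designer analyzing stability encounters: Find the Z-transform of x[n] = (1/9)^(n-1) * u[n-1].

Time-shifting property: if X(z) = Z{x[n]}, then Z{x[n-d]} = z^(-d) * X(z)
X(z) = z/(z - 1/9) for x[n] = (1/9)^n * u[n]
Z{x[n-1]} = z^(-1) * z/(z - 1/9) = 1/(z - 1/9)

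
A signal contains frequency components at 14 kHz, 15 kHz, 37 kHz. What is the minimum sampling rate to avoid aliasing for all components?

The highest frequency component is f_max = 37 kHz.
Nyquist rate = 2 * f_max = 2 * 37 kHz = 74 kHz.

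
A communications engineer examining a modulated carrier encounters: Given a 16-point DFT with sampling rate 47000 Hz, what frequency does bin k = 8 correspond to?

The frequency of DFT bin k is: f_k = k * f_s / N
f_8 = 8 * 47000 / 16 = 23500 Hz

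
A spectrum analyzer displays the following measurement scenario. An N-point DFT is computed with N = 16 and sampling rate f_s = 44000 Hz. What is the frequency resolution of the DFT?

DFT frequency resolution = f_s / N
= 44000 / 16 = 2750 Hz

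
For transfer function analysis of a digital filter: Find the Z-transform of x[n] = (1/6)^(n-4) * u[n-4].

Time-shifting property: if X(z) = Z{x[n]}, then Z{x[n-d]} = z^(-d) * X(z)
X(z) = z/(z - 1/6) for x[n] = (1/6)^n * u[n]
Z{x[n-4]} = z^(-4) * z/(z - 1/6) = z^(-3)/(z - 1/6)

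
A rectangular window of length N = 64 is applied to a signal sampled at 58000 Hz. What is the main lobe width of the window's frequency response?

For a rectangular window of length N,
the main lobe width in frequency is 2*f_s/N.
= 2*58000/64 = 3625/2 Hz
This determines the minimum frequency separation for resolving two sinusoids.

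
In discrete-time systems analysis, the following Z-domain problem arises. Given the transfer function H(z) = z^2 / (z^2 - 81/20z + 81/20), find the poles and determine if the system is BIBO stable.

Poles are roots of the denominator: z^2 - 81/20z + 81/20 = 0.
Quadratic formula: z = [-(-81/20) +/- sqrt((-81/20)^2 - 4*(81/20))] / 2
Discriminant = 6561/400 - 81/5 = 81/400; sqrt = 9/20.
z = (81/20 +/- 9/20) / 2 => z = 9/4 or z = 9/5.
|p1| = 9/4, |p2| = 9/5.
For BIBO stability, all poles must lie inside the unit circle (|p| < 1).
System is UNSTABLE since at least one |p| >= 1.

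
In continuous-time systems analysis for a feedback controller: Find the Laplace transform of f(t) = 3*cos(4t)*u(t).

Standard pair: cos(wt)*u(t) <-> s/(s^2+w^2)
With w = 4: L{3*cos(4t)*u(t)} = 3s/(s^2+16)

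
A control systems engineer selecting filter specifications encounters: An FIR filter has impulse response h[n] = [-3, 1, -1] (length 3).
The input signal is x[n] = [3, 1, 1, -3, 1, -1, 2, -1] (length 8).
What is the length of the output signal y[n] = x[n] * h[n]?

For linear convolution, the output length is:
len(y) = len(x) + len(h) - 1 = 8 + 3 - 1 = 10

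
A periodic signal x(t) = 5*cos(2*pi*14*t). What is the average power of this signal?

Average power of A*cos(wt) is A^2/2.
P = 5^2 / 2 = 25/2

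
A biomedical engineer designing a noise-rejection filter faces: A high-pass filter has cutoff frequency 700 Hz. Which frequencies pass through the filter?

A high-pass filter passes all frequencies above the cutoff frequency 700 Hz and attenuates lower frequencies.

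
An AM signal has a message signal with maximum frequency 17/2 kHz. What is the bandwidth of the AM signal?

In AM (double-sideband), the bandwidth is twice the message frequency.
BW = 2 * f_m = 2 * 17/2 kHz = 17 kHz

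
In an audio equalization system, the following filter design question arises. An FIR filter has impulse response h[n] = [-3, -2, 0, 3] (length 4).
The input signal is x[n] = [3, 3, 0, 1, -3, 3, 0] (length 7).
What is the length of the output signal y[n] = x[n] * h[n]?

For linear convolution, the output length is:
len(y) = len(x) + len(h) - 1 = 7 + 4 - 1 = 10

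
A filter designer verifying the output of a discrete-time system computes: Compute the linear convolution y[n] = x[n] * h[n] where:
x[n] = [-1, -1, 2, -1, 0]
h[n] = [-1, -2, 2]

y[n] = sum_k x[k]*h[n-k]. Output length = len(x) + len(h) - 1 = 5 + 3 - 1 = 7.
y[0] = -1*-1 = 1
y[1] = -1*-1 + -1*-2 = 3
y[2] = 2*-1 + -1*-2 + -1*2 = -2
y[3] = -1*-1 + 2*-2 + -1*2 = -5
y[4] = 0*-1 + -1*-2 + 2*2 = 6
y[5] = 0*-2 + -1*2 = -2
y[6] = 0*2 = 0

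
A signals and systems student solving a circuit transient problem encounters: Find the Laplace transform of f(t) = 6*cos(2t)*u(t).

Standard pair: cos(wt)*u(t) <-> s/(s^2+w^2)
With w = 2: L{6*cos(2t)*u(t)} = 6s/(s^2+4)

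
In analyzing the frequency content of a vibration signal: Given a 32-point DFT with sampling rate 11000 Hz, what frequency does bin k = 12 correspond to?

The frequency of DFT bin k is: f_k = k * f_s / N
f_12 = 12 * 11000 / 32 = 4125 Hz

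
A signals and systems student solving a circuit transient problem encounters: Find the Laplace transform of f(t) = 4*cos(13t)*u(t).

Standard pair: cos(wt)*u(t) <-> s/(s^2+w^2)
With w = 13: L{4*cos(13t)*u(t)} = 4s/(s^2+169)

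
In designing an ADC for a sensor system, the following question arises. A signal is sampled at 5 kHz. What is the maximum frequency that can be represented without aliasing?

The maximum frequency that can be represented without aliasing
is the Nyquist frequency: f_max = f_s / 2 = 5 kHz / 2 = 5/2 kHz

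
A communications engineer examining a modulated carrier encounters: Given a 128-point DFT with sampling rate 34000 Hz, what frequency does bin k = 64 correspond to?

The frequency of DFT bin k is: f_k = k * f_s / N
f_64 = 64 * 34000 / 128 = 17000 Hz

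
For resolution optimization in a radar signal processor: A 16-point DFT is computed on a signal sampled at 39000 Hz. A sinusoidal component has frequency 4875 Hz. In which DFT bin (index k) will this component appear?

DFT frequency resolution = f_s/N = 39000/16 = 4875/2 Hz
Bin index k = f_signal / resolution = 4875 / 4875/2 = 2
The signal frequency 4875 Hz falls in DFT bin k = 2.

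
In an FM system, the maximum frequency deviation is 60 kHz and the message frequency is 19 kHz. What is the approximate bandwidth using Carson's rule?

Carson's rule: BW = 2*(delta_f + f_m)
= 2*(60 + 19) kHz = 158 kHz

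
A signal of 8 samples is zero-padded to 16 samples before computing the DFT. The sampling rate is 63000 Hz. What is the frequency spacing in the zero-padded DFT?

Original DFT: N = 8, resolution = f_s/N = 63000/8 = 7875 Hz
Zero-padded DFT: N = 16, resolution = f_s/N = 63000/16 = 7875/2 Hz
Zero-padding interpolates the spectrum (finer frequency grid)
but does NOT improve the true spectral resolution (ability to resolve close frequencies).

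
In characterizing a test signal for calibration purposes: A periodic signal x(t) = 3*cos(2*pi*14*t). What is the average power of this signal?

Average power of A*cos(wt) is A^2/2.
P = 3^2 / 2 = 9/2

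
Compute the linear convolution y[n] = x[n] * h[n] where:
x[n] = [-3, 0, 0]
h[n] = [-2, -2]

y[n] = sum_k x[k]*h[n-k]. Output length = len(x) + len(h) - 1 = 3 + 2 - 1 = 4.
y[0] = -3*-2 = 6
y[1] = 0*-2 + -3*-2 = 6
y[2] = 0*-2 + 0*-2 = 0
y[3] = 0*-2 = 0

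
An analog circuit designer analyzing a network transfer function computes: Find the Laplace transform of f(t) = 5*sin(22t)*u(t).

Standard pair: sin(wt)*u(t) <-> w/(s^2+w^2)
With w = 22: L{5*sin(22t)*u(t)} = 110/(s^2+484)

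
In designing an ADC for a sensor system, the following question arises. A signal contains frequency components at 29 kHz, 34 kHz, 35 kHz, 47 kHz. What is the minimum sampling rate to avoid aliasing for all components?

The highest frequency component is f_max = 47 kHz.
Nyquist rate = 2 * f_max = 2 * 47 kHz = 94 kHz.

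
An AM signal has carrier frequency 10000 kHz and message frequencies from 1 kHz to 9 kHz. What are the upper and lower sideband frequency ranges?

Upper sideband (USB) = fc + [fm_low, fm_high] = 10000 + [1, 9] = [10001, 10009] kHz
Lower sideband (LSB) = fc - [fm_high, fm_low] = 10000 - [9, 1] = [9991, 9999] kHz
Total occupied spectrum: 9991 kHz to 10009 kHz (plus carrier at 10000 kHz)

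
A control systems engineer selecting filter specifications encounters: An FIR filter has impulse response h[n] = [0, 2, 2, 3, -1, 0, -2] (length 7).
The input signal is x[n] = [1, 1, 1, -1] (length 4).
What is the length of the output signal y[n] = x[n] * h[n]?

For linear convolution, the output length is:
len(y) = len(x) + len(h) - 1 = 4 + 7 - 1 = 10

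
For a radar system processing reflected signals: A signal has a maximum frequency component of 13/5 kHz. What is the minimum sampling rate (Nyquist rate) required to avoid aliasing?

By the Nyquist-Shannon sampling theorem,
the minimum sampling rate (Nyquist rate) must be at least 2 * f_max.
Nyquist rate = 2 * 13/5 kHz = 26/5 kHz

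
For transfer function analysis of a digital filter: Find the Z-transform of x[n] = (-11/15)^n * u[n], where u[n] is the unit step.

The Z-transform of a^n * u[n] is z/(z-a) for |z| > |a|.
Here a = -11/15, so X(z) = z/(z - (-11/15)) = 15z/(15z + 11)
ROC: |z| > 11/15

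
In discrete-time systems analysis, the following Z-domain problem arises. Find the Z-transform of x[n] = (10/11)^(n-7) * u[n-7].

Time-shifting property: if X(z) = Z{x[n]}, then Z{x[n-d]} = z^(-d) * X(z)
X(z) = z/(z - 10/11) for x[n] = (10/11)^n * u[n]
Z{x[n-7]} = z^(-7) * z/(z - 10/11) = z^(-6)/(z - 10/11)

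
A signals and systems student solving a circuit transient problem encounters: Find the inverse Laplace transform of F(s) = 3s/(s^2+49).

Standard pair: s/(s^2+w^2) <-> cos(wt)*u(t)
With k=3, w=7: f(t) = 3*cos(7t)*u(t)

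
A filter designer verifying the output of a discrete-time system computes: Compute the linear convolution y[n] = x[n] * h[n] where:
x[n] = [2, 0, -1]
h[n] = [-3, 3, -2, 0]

y[n] = sum_k x[k]*h[n-k]. Output length = len(x) + len(h) - 1 = 3 + 4 - 1 = 6.
y[0] = 2*-3 = -6
y[1] = 0*-3 + 2*3 = 6
y[2] = -1*-3 + 0*3 + 2*-2 = -1
y[3] = -1*3 + 0*-2 + 2*0 = -3
y[4] = -1*-2 + 0*0 = 2
y[5] = -1*0 = 0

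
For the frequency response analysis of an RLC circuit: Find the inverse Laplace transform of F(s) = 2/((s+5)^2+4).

Standard pair: w/((s+a)^2+w^2) <-> e^(-at)*sin(wt)*u(t)
With a=5, w=2: f(t) = e^(-5t)*sin(2t)*u(t)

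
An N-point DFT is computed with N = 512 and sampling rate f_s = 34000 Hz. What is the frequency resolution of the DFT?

DFT frequency resolution = f_s / N
= 34000 / 512 = 2125/32 Hz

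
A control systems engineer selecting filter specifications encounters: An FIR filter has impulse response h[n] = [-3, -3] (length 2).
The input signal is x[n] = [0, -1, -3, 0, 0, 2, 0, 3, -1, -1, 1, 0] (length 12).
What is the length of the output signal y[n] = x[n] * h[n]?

For linear convolution, the output length is:
len(y) = len(x) + len(h) - 1 = 12 + 2 - 1 = 13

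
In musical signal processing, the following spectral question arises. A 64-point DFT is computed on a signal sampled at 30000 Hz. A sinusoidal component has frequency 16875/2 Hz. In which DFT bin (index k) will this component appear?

DFT frequency resolution = f_s/N = 30000/64 = 1875/4 Hz
Bin index k = f_signal / resolution = 16875/2 / 1875/4 = 18
The signal frequency 16875/2 Hz falls in DFT bin k = 18.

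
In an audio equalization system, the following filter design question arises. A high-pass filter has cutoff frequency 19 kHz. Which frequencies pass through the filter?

A high-pass filter passes all frequencies above the cutoff frequency 19 kHz and attenuates lower frequencies.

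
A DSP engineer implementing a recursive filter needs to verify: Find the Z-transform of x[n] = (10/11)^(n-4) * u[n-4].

Time-shifting property: if X(z) = Z{x[n]}, then Z{x[n-d]} = z^(-d) * X(z)
X(z) = z/(z - 10/11) for x[n] = (10/11)^n * u[n]
Z{x[n-4]} = z^(-4) * z/(z - 10/11) = z^(-3)/(z - 10/11)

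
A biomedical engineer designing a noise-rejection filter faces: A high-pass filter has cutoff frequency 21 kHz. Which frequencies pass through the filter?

A high-pass filter passes all frequencies above the cutoff frequency 21 kHz and attenuates lower frequencies.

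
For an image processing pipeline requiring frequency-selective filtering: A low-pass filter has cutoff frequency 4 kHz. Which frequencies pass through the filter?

A low-pass filter passes all frequencies below the cutoff frequency 4 kHz and attenuates higher frequencies.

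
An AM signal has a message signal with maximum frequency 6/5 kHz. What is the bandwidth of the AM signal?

In AM (double-sideband), the bandwidth is twice the message frequency.
BW = 2 * f_m = 2 * 6/5 kHz = 12/5 kHz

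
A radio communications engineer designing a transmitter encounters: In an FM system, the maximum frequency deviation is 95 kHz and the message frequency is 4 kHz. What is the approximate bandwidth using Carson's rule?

Carson's rule: BW = 2*(delta_f + f_m)
= 2*(95 + 4) kHz = 198 kHz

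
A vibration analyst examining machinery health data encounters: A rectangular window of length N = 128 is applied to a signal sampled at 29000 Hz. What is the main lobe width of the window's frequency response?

For a rectangular window of length N,
the main lobe width in frequency is 2*f_s/N.
= 2*29000/128 = 3625/8 Hz
This determines the minimum frequency separation for resolving two sinusoids.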